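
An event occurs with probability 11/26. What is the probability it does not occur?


P(A') = 1 - P(A) = 1 - 11/26 = 15/26

15/26


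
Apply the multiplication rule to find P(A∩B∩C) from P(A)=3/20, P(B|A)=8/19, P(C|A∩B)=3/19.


P(A∩B∩C) = P(A) * P(B|A) * P(C|A∩B)
= 3/20 * 8/19 * 3/19
= 6/95 * 3/19 = 18/1805

18/1805


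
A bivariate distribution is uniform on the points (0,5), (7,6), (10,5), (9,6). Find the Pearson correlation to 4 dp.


Cov(X,Y) = 0.7500, Var(X) = 15.2500, Var(Y) = 0.2500
rho = Cov/(sqrt(VarX)*sqrt(VarY)) = 0.3841

0.3841


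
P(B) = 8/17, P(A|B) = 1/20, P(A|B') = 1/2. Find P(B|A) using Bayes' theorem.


P(A) = P(A|B)P(B) + P(A|B')P(B') = 1/20*8/17 + 1/2*9/17 = 49/170
P(B|A) = P(A|B)P(B)/P(A) = (2/85)/(49/170) = 4/49

4/49


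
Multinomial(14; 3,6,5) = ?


14! = 87178291200
Denominator: 3!=6 * 6!=720 * 5!=120
Coefficient = 87178291200 / 518400 = 168168

168168


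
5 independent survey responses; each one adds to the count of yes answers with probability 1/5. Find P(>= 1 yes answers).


P(at least one) = 1 - P(none)
P(none) = (1 - 1/5)^5 = (4/5)^5 = 1024/3125
P(at least one) = 1 - 1024/3125 = 2101/3125

2101/3125


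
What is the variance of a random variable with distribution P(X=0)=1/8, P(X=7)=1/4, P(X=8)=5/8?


E[X] = 27/4, E[X^2] = 209/4
Var(X) = E[X^2] - (E[X])^2 = 209/4 - (27/4)^2 = 107/16

107/16


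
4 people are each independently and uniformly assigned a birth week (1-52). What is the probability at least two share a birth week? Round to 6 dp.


P(all different) = prod((52-i)/52 for i=0..3) = 0.888641
P(at least one match) = 1 - 0.888641 = 0.111359

0.111359


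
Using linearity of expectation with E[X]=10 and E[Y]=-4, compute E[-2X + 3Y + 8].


E[-2X + 3Y + 8] = -2*E[X] + 3*E[Y] + 8
= (-2)*(10) + (3)*(-4) + (8)
= -20 - 12 + 8 = -24

-24


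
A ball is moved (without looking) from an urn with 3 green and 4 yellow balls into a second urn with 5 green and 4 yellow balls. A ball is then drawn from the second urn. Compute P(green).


P(transfer green) = 3/7; P(transfer yellow) = 4/7
If green transferred: Urn II has 6 green of 10, so P(green|green moved) = 3/5
If yellow transferred: Urn II has 5 green of 10, so P(green|yellow moved) = 1/2
By total probability: P(green) = 3/7*3/5 + 4/7*1/2 = 19/35

19/35


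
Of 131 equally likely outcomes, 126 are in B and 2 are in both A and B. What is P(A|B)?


P(A|B) = P(A∩B)/P(B) = (2/131)/(126/131) = 2/126 = 1/63

1/63


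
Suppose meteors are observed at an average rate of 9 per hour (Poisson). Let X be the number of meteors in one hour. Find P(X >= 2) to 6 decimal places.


P(X>=2) = 1 - P(X<=1) = 1 - (e^(-9)*9^0/0! + e^(-9)*9^1/1!)
≈ 1 - (0.0001234098 + 0.0011106882)
= 1 - 0.0012340980 = 0.9987659020
≈ 0.998766

0.998766


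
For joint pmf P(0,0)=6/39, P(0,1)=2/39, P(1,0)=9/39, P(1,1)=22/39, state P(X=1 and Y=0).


Read from table: P(X=1, Y=0) = 9/39 = 3/13

3/13


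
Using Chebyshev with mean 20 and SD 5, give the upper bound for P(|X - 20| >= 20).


k = 20/5 = 4
Chebyshev: P(|X-mu| >= k*sigma) <= 1/k^2 = 1/4^2 = 1/16

1/16


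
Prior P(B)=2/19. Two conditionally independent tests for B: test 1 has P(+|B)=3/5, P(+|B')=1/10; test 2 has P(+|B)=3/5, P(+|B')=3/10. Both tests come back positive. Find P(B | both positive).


After test 1: P(+) = 3/5*2/19 + 1/10*17/19 = 29/190
P(B|+) = (6/95)/(29/190) = 12/29
After test 2 (use post1 as new prior): P(+) = 3/5*12/29 + 3/10*17/29 = 123/290
P(B|+,+) = (36/145)/(123/290) = 24/41

24/41


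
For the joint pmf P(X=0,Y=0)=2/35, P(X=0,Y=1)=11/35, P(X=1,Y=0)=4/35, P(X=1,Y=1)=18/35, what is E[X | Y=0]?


P(Y=0) = 6/35
E[X|Y=0] = (0*2 + 1*4)/6 = 4/6 = 2/3

2/3


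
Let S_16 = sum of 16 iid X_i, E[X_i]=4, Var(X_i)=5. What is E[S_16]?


E[S_n] = n*E[X_1] = 16*4 = 64

64


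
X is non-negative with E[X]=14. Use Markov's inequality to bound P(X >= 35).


Markov: P(X >= a) <= E[X]/a
P(X >= 35) <= 14/35 = 2/5

2/5


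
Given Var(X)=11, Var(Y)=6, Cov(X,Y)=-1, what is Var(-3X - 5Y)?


Var(-3X - 5Y) = (-3)^2*Var(X) + (-5)^2*Var(Y) + 2*(-3)*(-5)*Cov(X,Y)
= 9*11 + 25*6 + 30*(-1)
= 99 + 150 - 30 = 219

219


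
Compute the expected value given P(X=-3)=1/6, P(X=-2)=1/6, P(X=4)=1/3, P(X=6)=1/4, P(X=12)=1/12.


E[X] = sum(x * P(x))
= -3*1/6 - 2*1/6 + 4*1/3 + 6*1/4 + 12*1/12
= 3

3


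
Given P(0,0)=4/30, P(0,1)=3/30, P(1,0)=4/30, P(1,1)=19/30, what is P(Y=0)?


P(Y=0) = P(0,0)+P(1,0) = 4/30 + 4/30 = 8/30 = 4/15

4/15


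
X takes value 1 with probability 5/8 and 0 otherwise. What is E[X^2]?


For Bernoulli: X in {0,1}
E[X^2] = 0^2*(1-5/8) + 1^2*5/8 = 5/8

5/8


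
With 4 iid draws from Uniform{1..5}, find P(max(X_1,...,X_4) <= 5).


P(max <= 5) = P(all X_i <= 5) = (P(X_1 <= 5))^4
= (5/5)^4 = 1^4 = 1

1


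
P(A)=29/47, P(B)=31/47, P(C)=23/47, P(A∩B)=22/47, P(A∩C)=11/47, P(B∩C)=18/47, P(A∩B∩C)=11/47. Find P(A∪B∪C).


P(A∪B∪C) = P(A)+P(B)+P(C) - P(AB)-P(AC)-P(BC) + P(ABC)
= 29/47+31/47+23/47 - 22/47-11/47-18/47 + 11/47
= 43/47

43/47


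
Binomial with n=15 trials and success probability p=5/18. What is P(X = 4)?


P(X=4) = C(15,4) * p^4 * (1-p)^11
= 1365 * 625/104976 * 1792160394037/64268410079232
= 509645612054271875/2248880205492486144

509645612054271875/2248880205492486144


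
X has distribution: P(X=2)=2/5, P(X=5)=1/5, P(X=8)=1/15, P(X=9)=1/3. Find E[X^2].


E[X^2] = sum(g(x)*P(x))
= 4*2/5 + 25*1/5 + 64*1/15 + 81*1/3
= 568/15

568/15


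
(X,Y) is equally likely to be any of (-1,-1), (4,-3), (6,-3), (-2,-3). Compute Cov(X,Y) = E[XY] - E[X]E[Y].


E[X]=7/4, E[Y]=-5/2, E[XY]=-23/4
Cov(X,Y) = E[XY] - E[X]E[Y] = -23/4 - 7/4*-5/2 = -11/8

-11/8


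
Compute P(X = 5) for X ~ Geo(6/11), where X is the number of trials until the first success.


P(X=5) = (1-p)^4 * p = (5/11)^4 * 6/11
= 625/14641 * 6/11 = 3750/161051

3750/161051


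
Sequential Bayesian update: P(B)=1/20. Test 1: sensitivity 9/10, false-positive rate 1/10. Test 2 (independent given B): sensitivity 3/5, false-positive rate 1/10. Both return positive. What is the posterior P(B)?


After test 1: P(+) = 9/10*1/20 + 1/10*19/20 = 7/50
P(B|+) = (9/200)/(7/50) = 9/28
After test 2 (use post1 as new prior): P(+) = 3/5*9/28 + 1/10*19/28 = 73/280
P(B|+,+) = (27/140)/(73/280) = 54/73

54/73


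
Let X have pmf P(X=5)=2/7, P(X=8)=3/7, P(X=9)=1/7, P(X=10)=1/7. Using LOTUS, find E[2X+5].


E[2X+5] = sum(g(x)*P(x))
= 15*2/7 + 21*3/7 + 23*1/7 + 25*1/7
= 141/7

141/7


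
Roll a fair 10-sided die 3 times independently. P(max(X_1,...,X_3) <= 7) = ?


P(max <= 7) = P(all X_i <= 7) = (P(X_1 <= 7))^3
= (7/10)^3 = 343/1000

343/1000


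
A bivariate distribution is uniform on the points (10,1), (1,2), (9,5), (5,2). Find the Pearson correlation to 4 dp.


Cov(X,Y) = 1.1250, Var(X) = 12.6875, Var(Y) = 2.2500
rho = Cov/(sqrt(VarX)*sqrt(VarY)) = 0.2106

0.2106


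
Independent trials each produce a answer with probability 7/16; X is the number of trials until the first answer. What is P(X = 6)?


P(X=6) = (1-p)^5 * p = (9/16)^5 * 7/16
= 59049/1048576 * 7/16 = 413343/16777216

413343/16777216


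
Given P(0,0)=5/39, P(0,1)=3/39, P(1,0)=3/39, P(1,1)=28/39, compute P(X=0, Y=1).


Read from table: P(X=0, Y=1) = 3/39 = 1/13

1/13


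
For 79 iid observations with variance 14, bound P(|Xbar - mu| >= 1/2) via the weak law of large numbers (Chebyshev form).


Var(Xbar) = Var(X)/n = 14/79
Chebyshev: P(|Xbar-mu| >= 1/2) <= Var(Xbar)/(1/2)^2 = (14/79)/(1/4) = 56/79

56/79


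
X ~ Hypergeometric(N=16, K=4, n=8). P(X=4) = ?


P(X=4) = C(4,4)*C(12,4) / C(16,8)
= 1*495 / 12870
= 495/12870 = 1/26

1/26


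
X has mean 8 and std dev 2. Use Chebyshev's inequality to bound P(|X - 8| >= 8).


k = 8/2 = 4
Chebyshev: P(|X-mu| >= k*sigma) <= 1/k^2 = 1/4^2 = 1/16

1/16


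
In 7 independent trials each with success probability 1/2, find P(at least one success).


P(at least one) = 1 - P(none)
P(none) = (1 - 1/2)^7 = (1/2)^7 = 1/128
P(at least one) = 1 - 1/128 = 127/128

127/128


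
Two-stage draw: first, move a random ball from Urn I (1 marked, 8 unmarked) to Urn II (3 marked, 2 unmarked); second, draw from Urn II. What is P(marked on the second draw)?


P(transfer marked) = 1/9; P(transfer unmarked) = 8/9
If marked transferred: Urn II has 4 marked of 6, so P(marked|marked moved) = 2/3
If unmarked transferred: Urn II has 3 marked of 6, so P(marked|unmarked moved) = 1/2
By total probability: P(marked) = 1/9*2/3 + 8/9*1/2 = 14/27

14/27


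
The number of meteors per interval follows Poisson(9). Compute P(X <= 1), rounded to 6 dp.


P(X<=1) = e^(-9)*9^0/0! + e^(-9)*9^1/1!
≈ 0.0001234098 + 0.0011106882
= 0.0012340980
≈ 0.001234

0.001234


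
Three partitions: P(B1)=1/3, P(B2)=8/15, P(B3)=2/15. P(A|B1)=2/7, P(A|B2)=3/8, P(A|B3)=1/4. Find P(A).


P(A) = P(A|B1)P(B1) + P(A|B2)P(B2) + P(A|B3)P(B3)
= 2/7*1/3 + 3/8*8/15 + 1/4*2/15
= 2/21 + 1/5 + 1/30 = 23/70

23/70


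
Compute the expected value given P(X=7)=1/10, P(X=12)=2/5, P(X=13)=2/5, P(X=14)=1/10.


E[X] = sum(x * P(x))
= 7*1/10 + 12*2/5 + 13*2/5 + 14*1/10
= 121/10

121/10


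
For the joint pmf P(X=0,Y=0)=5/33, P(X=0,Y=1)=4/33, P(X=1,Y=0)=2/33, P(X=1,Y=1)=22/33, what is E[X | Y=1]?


P(Y=1) = 26/33
E[X|Y=1] = (0*4 + 1*22)/26 = 22/26 = 11/13

11/13


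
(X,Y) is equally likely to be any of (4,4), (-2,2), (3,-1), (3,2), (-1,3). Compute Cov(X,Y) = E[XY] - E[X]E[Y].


E[X]=7/5, E[Y]=2, E[XY]=12/5
Cov(X,Y) = E[XY] - E[X]E[Y] = 12/5 - 7/5*2 = -2/5

-2/5


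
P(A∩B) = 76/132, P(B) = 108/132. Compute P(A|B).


P(A|B) = P(A∩B)/P(B) = (76/132)/(108/132) = 76/108 = 19/27

19/27


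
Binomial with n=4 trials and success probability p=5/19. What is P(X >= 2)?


P(X>=2) = P(X=2) + P(X=3) + P(X=4)
= 29400/130321 + 7000/130321 + 625/130321
= 37025/130321

37025/130321


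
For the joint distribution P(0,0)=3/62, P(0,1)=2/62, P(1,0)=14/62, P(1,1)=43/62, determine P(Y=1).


P(Y=1) = P(0,1)+P(1,1) = 2/62 + 43/62 = 45/62

45/62


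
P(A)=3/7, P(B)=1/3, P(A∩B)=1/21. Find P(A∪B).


P(A∪B) = P(A) + P(B) - P(A∩B)
= 3/7 + 1/3 - 1/21 = 5/7

5/7


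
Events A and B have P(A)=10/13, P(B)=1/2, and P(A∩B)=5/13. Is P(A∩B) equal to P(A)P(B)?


P(A)*P(B) = 10/13*1/2 = 5/13
P(A∩B) = 5/13, which equals P(A)P(B), so independent

Yes, A and B are independent


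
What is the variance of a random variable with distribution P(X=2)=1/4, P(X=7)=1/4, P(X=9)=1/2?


E[X] = 27/4, E[X^2] = 215/4
Var(X) = E[X^2] - (E[X])^2 = 215/4 - (27/4)^2 = 131/16

131/16


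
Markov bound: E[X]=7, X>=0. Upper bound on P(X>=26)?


Markov: P(X >= a) <= E[X]/a
P(X >= 26) <= 7/26

7/26


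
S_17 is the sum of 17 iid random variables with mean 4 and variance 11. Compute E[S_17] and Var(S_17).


E[S_n] = n*mu = 17*4 = 68
Var(S_n) = n*sigma^2 = 17*11 = 187

E[S_17]=68, Var(S_17)=187


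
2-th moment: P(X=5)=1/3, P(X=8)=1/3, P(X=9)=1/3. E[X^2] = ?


E[X^2] = sum(x^2 * P(x))
= 25*1/3 + 64*1/3 + 81*1/3
= 170/3

170/3


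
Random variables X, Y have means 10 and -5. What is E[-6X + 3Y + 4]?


E[-6X + 3Y + 4] = -6*E[X] + 3*E[Y] + 4
= (-6)*(10) + (3)*(-5) + (4)
= -60 - 15 + 4 = -71

-71


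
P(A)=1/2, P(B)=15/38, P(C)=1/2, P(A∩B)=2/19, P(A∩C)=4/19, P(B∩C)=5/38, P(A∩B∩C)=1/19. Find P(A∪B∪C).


P(A∪B∪C) = P(A)+P(B)+P(C) - P(AB)-P(AC)-P(BC) + P(ABC)
= 1/2+15/38+1/2 - 2/19-4/19-5/38 + 1/19
= 1

1


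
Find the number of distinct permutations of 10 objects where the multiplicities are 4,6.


10! = 3628800
Denominator: 4!=24 * 6!=720
Coefficient = 3628800 / 17280 = 210

210


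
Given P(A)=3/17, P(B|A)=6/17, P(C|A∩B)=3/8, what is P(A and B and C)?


P(A∩B∩C) = P(A) * P(B|A) * P(C|A∩B)
= 3/17 * 6/17 * 3/8
= 18/289 * 3/8 = 27/1156

27/1156


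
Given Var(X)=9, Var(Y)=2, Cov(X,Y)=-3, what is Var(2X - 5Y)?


Var(2X - 5Y) = 2^2*Var(X) + (-5)^2*Var(Y) + 2*2*(-5)*Cov(X,Y)
= 4*9 + 25*2 - 20*(-3)
= 36 + 50 + 60 = 146

146


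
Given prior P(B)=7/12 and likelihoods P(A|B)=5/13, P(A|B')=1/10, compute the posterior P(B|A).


P(A) = P(A|B)P(B) + P(A|B')P(B') = 5/13*7/12 + 1/10*5/12 = 83/312
P(B|A) = P(A|B)P(B)/P(A) = (35/156)/(83/312) = 70/83

70/83


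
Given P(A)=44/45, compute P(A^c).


P(A') = 1 - P(A) = 1 - 44/45 = 1/45

1/45


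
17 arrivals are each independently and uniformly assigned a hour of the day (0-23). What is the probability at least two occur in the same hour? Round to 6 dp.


P(all different) = prod((24-i)/24 for i=0..16) = 0.000423
P(at least one match) = 1 - 0.000423 = 0.999577

0.999577


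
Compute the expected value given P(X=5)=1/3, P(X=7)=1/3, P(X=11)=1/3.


E[X] = sum(x * P(x))
= 5*1/3 + 7*1/3 + 11*1/3
= 23/3

23/3


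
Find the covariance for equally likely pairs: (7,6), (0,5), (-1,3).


E[X]=2, E[Y]=14/3, E[XY]=13
Cov(X,Y) = E[XY] - E[X]E[Y] = 13 - 2*14/3 = 11/3

11/3


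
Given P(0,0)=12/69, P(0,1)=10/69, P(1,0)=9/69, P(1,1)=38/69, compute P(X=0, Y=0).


Read from table: P(X=0, Y=0) = 12/69 = 4/23

4/23


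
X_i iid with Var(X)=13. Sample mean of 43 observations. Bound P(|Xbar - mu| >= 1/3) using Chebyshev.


Var(Xbar) = Var(X)/n = 13/43
Chebyshev: P(|Xbar-mu| >= 1/3) <= Var(Xbar)/(1/3)^2 = (13/43)/(1/9) = 117/43
Bound exceeds 1, so trivial bound: 1

1


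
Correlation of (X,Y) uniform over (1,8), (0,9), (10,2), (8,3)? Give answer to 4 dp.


Cov(X,Y) = -13.1250, Var(X) = 18.6875, Var(Y) = 9.2500
rho = Cov/(sqrt(VarX)*sqrt(VarY)) = -0.9983

-0.9983


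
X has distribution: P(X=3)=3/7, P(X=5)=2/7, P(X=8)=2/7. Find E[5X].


E[5X] = sum(g(x)*P(x))
= 15*3/7 + 25*2/7 + 40*2/7
= 25

25


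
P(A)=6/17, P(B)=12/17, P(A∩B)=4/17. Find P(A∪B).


P(A∪B) = P(A) + P(B) - P(A∩B)
= 6/17 + 12/17 - 4/17 = 14/17

14/17


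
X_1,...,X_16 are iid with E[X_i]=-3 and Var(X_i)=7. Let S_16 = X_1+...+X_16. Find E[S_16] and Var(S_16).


E[S_n] = n*mu = 16*-3 = -48
Var(S_n) = n*sigma^2 = 16*7 = 112

E[S_16]=-48, Var(S_16)=112


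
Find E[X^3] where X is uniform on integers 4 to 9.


E[X^3] = (1/6) * sum(x^3 for x=4..9)
= 1989/6 = 663/2

663/2


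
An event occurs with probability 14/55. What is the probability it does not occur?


P(A') = 1 - P(A) = 1 - 14/55 = 41/55

41/55


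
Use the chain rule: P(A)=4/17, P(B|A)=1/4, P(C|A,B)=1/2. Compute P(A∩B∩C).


P(A∩B∩C) = P(A) * P(B|A) * P(C|A∩B)
= 4/17 * 1/4 * 1/2
= 1/17 * 1/2 = 1/34

1/34


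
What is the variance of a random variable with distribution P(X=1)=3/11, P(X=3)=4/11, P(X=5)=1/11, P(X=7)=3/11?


E[X] = 41/11, E[X^2] = 211/11
Var(X) = E[X^2] - (E[X])^2 = 211/11 - (41/11)^2 = 640/121

640/121


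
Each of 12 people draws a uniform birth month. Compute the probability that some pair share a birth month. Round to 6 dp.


P(all different) = prod((12-i)/12 for i=0..11) = 0.000054
P(at least one match) = 1 - 0.000054 = 0.999946

0.999946


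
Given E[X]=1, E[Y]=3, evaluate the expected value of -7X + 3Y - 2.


E[-7X + 3Y - 2] = -7*E[X] + 3*E[Y] - 2
= (-7)*(1) + (3)*(3) + (-2)
= -7 + 9 - 2 = 0

0


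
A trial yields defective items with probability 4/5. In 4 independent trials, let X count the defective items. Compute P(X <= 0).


P(X<=0) = P(X=0)
= 1/625
= 1/625

1/625


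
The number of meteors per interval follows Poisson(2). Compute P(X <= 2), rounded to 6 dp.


P(X<=2) = e^(-2)*2^0/0! + e^(-2)*2^1/1! + e^(-2)*2^2/2!
≈ 0.1353352832 + 0.2706705665 + 0.2706705665
= 0.6766764162
≈ 0.676676

0.676676


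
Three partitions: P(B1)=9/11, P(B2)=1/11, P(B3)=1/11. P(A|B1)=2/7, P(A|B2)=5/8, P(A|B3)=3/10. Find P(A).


P(A) = P(A|B1)P(B1) + P(A|B2)P(B2) + P(A|B3)P(B3)
= 2/7*9/11 + 5/8*1/11 + 3/10*1/11
= 18/77 + 5/88 + 3/110 = 89/280

89/280


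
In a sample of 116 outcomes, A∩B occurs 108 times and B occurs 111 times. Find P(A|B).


P(A|B) = P(A∩B)/P(B) = (108/116)/(111/116) = 108/111 = 36/37

36/37


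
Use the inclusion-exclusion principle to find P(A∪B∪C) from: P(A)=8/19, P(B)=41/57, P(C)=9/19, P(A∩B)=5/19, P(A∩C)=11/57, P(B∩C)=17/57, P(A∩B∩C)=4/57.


P(A∪B∪C) = P(A)+P(B)+P(C) - P(AB)-P(AC)-P(BC) + P(ABC)
= 8/19+41/57+9/19 - 5/19-11/57-17/57 + 4/57
= 53/57

53/57


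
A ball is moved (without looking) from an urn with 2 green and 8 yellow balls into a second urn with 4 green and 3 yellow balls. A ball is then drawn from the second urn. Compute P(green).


P(transfer green) = 2/10 = 1/5; P(transfer yellow) = 4/5
If green transferred: Urn II has 5 green of 8, so P(green|green moved) = 5/8
If yellow transferred: Urn II has 4 green of 8, so P(green|yellow moved) = 1/2
By total probability: P(green) = 1/5*5/8 + 4/5*1/2 = 21/40

21/40


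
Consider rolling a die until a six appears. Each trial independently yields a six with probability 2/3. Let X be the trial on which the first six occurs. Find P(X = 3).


P(X=3) = (1-p)^2 * p = (1/3)^2 * 2/3
= 1/9 * 2/3 = 2/27

2/27


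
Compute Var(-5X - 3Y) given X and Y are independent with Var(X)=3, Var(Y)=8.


Independence => Cov(X,Y)=0
Var(-5X - 3Y) = (-5)^2*Var(X) + (-3)^2*Var(Y)
= 25*3 + 9*8 = 147

147


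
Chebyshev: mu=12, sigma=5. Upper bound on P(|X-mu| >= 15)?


k = 15/5 = 3
Chebyshev: P(|X-mu| >= k*sigma) <= 1/k^2 = 1/3^2 = 1/9

1/9


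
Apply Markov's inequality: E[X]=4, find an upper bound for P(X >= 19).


Markov: P(X >= a) <= E[X]/a
P(X >= 19) <= 4/19

4/19


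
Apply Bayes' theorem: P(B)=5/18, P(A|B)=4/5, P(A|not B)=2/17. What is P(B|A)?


P(A) = P(A|B)P(B) + P(A|B')P(B') = 4/5*5/18 + 2/17*13/18 = 47/153
P(B|A) = P(A|B)P(B)/P(A) = (2/9)/(47/153) = 34/47

34/47


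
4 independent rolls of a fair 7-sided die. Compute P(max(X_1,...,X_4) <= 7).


P(max <= 7) = P(all X_i <= 7) = (P(X_1 <= 7))^4
= (7/7)^4 = 1^4 = 1

1


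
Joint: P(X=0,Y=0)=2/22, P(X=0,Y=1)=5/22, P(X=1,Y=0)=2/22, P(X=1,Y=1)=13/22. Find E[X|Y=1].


P(Y=1) = 18/22
E[X|Y=1] = (0*5 + 1*13)/18 = 13/18

13/18


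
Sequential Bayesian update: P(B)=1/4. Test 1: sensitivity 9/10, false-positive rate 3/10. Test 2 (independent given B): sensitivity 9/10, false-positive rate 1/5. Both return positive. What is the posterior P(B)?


After test 1: P(+) = 9/10*1/4 + 3/10*3/4 = 9/20
P(B|+) = (9/40)/(9/20) = 1/2
After test 2 (use post1 as new prior): P(+) = 9/10*1/2 + 1/5*1/2 = 11/20
P(B|+,+) = (9/20)/(11/20) = 9/11

9/11


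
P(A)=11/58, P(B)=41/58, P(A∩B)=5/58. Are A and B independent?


P(A)*P(B) = 11/58*41/58 = 451/3364
P(A∩B) = 5/58 != 451/3364, so not independent

No, A and B are not independent


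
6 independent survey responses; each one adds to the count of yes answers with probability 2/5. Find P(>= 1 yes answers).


P(at least one) = 1 - P(none)
P(none) = (1 - 2/5)^6 = (3/5)^6 = 729/15625
P(at least one) = 1 - 729/15625 = 14896/15625

14896/15625


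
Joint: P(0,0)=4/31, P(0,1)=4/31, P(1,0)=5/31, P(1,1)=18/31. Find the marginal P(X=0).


P(X=0) = P(0,0)+P(0,1) = 4/31 + 4/31 = 8/31

8/31


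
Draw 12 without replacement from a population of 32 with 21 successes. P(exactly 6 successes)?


P(X=6) = C(21,6)*C(11,6) / C(32,12)
= 54264*462 / 225792840
= 25069968/225792840 = 149226/1344005

149226/1344005


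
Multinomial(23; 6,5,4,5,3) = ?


23! = 25852016738884976640000
Denominator: 6!=720 * 5!=120 * 4!=24 * 5!=120 * 3!=6
Coefficient = 25852016738884976640000 / 1492992000 = 17315576197920

17315576197920


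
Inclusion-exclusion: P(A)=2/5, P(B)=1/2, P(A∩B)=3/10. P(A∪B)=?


P(A∪B) = P(A) + P(B) - P(A∩B)
= 2/5 + 1/2 - 3/10 = 3/5

3/5


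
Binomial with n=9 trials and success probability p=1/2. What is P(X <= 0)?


P(X<=0) = P(X=0)
= 1/512
= 1/512

1/512


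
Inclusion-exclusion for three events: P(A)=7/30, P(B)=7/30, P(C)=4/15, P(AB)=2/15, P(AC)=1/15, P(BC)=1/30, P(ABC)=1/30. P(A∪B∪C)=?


P(A∪B∪C) = P(A)+P(B)+P(C) - P(AB)-P(AC)-P(BC) + P(ABC)
= 7/30+7/30+4/15 - 2/15-1/15-1/30 + 1/30
= 8/15

8/15


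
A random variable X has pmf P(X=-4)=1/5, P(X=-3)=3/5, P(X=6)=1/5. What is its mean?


E[X] = sum(x * P(x))
= -4*1/5 - 3*3/5 + 6*1/5
= -7/5

-7/5


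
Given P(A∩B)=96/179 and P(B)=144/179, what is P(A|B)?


P(A|B) = P(A∩B)/P(B) = (96/179)/(144/179) = 96/144 = 2/3

2/3


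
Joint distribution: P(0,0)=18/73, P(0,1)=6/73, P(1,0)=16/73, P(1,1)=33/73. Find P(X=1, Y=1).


Read from table: P(X=1, Y=1) = 33/73

33/73


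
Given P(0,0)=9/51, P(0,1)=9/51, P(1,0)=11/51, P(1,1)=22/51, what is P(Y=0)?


P(Y=0) = P(0,0)+P(1,0) = 9/51 + 11/51 = 20/51

20/51


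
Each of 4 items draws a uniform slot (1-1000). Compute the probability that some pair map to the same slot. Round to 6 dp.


P(all different) = prod((1000-i)/1000 for i=0..3) = 0.994011
P(at least one match) = 1 - 0.994011 = 0.005989

0.005989


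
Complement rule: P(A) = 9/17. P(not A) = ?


P(A') = 1 - P(A) = 1 - 9/17 = 8/17

8/17


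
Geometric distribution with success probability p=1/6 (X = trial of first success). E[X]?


For geometric (trials until first success), E[X] = 1/p = 1/(1/6) = 6

6


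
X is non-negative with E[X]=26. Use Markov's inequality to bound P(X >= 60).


Markov: P(X >= a) <= E[X]/a
P(X >= 60) <= 26/60 = 13/30

13/30


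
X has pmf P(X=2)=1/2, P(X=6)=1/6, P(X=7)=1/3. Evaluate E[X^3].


E[X^3] = sum(x^3 * P(x))
= 8*1/2 + 216*1/6 + 343*1/3
= 463/3

463/3


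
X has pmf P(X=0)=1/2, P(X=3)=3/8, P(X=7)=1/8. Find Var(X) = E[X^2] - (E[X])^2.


E[X] = 2, E[X^2] = 19/2
Var(X) = E[X^2] - (E[X])^2 = 19/2 - (2)^2 = 11/2

11/2


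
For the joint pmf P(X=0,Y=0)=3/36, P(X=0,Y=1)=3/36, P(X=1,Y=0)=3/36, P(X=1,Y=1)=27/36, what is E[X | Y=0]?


P(Y=0) = 6/36
E[X|Y=0] = (0*3 + 1*3)/6 = 3/6 = 1/2

1/2


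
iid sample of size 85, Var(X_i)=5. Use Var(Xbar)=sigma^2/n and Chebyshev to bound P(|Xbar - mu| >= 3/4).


Var(Xbar) = Var(X)/n = 5/85
Chebyshev: P(|Xbar-mu| >= 3/4) <= Var(Xbar)/(3/4)^2 = (1/17)/(9/16) = 16/153

16/153


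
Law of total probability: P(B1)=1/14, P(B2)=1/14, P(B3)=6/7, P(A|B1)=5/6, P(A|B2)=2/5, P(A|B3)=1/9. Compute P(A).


P(A) = P(A|B1)P(B1) + P(A|B2)P(B2) + P(A|B3)P(B3)
= 5/6*1/14 + 2/5*1/14 + 1/9*6/7
= 5/84 + 1/35 + 2/21 = 11/60

11/60


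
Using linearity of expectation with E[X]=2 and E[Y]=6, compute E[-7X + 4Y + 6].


E[-7X + 4Y + 6] = -7*E[X] + 4*E[Y] + 6
= (-7)*(2) + (4)*(6) + (6)
= -14 + 24 + 6 = 16

16


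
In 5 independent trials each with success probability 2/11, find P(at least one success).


P(at least one) = 1 - P(none)
P(none) = (1 - 2/11)^5 = (9/11)^5 = 59049/161051
P(at least one) = 1 - 59049/161051 = 102002/161051

102002/161051


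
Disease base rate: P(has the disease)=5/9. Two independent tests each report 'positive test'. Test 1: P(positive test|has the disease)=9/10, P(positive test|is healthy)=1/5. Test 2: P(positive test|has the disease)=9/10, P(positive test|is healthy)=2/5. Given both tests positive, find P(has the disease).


After test 1: P(+) = 9/10*5/9 + 1/5*4/9 = 53/90
P(B|+) = (1/2)/(53/90) = 45/53
After test 2 (use post1 as new prior): P(+) = 9/10*45/53 + 2/5*8/53 = 437/530
P(B|+,+) = (81/106)/(437/530) = 405/437

405/437


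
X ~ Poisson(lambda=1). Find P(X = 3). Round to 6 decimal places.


P(X=3) = e^(-1) * 1^3 / 3!
≈ 0.3678794412 * 1 / 6
≈ 0.061313

0.061313


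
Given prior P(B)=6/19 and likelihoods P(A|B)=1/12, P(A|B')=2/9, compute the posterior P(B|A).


P(A) = P(A|B)P(B) + P(A|B')P(B') = 1/12*6/19 + 2/9*13/19 = 61/342
P(B|A) = P(A|B)P(B)/P(A) = (1/38)/(61/342) = 9/61

9/61


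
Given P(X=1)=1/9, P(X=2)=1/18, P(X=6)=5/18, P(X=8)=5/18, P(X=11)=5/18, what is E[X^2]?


E[X^2] = sum(g(x)*P(x))
= 1*1/9 + 4*1/18 + 36*5/18 + 64*5/18 + 121*5/18
= 1111/18

1111/18


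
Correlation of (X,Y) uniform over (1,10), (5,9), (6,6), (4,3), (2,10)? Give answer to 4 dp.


Cov(X,Y) = -2.7600, Var(X) = 3.4400, Var(Y) = 7.4400
rho = Cov/(sqrt(VarX)*sqrt(VarY)) = -0.5456

-0.5456


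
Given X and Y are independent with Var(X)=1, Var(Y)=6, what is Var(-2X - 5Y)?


Independence => Cov(X,Y)=0
Var(-2X - 5Y) = (-2)^2*Var(X) + (-5)^2*Var(Y)
= 4*1 + 25*6 = 154

154


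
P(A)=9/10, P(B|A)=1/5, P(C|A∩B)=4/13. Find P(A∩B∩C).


P(A∩B∩C) = P(A) * P(B|A) * P(C|A∩B)
= 9/10 * 1/5 * 4/13
= 9/50 * 4/13 = 18/325

18/325


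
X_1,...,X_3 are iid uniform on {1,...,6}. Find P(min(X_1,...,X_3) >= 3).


P(min >= 3) = P(all X_i >= 3) = (P(X_1 >= 3))^3
= (4/6)^3 = (2/3)^3 = 8/27

8/27


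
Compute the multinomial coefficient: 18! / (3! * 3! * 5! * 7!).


18! = 6402373705728000
Denominator: 3!=6 * 3!=6 * 5!=120 * 7!=5040
Coefficient = 6402373705728000 / 21772800 = 294053760

294053760


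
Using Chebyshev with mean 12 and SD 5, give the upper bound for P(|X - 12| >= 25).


k = 25/5 = 5
Chebyshev: P(|X-mu| >= k*sigma) <= 1/k^2 = 1/5^2 = 1/25

1/25


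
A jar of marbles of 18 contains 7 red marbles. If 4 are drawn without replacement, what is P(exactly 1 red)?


P(X=1) = C(7,1)*C(11,3) / C(18,4)
= 7*165 / 3060
= 1155/3060 = 77/204

77/204


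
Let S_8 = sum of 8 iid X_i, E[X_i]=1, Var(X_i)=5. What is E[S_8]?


E[S_n] = n*E[X_1] = 8*1 = 8

8


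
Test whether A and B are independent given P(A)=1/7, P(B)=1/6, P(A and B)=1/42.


P(A)*P(B) = 1/7*1/6 = 1/42
P(A∩B) = 1/42, which equals P(A)P(B), so independent

Yes, A and B are independent


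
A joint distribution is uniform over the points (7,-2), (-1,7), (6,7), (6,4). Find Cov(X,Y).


E[X]=9/2, E[Y]=4, E[XY]=45/4
Cov(X,Y) = E[XY] - E[X]E[Y] = 45/4 - 9/2*4 = -27/4

-27/4


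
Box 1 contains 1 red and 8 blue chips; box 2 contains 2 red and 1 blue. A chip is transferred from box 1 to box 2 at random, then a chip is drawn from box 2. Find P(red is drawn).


P(transfer red) = 1/9; P(transfer blue) = 8/9
If red transferred: Urn II has 3 red of 4, so P(red|red moved) = 3/4
If blue transferred: Urn II has 2 red of 4, so P(red|blue moved) = 1/2
By total probability: P(red) = 1/9*3/4 + 8/9*1/2 = 19/36

19/36


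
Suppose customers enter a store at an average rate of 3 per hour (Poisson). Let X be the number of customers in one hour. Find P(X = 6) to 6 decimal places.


P(X=6) = e^(-3) * 3^6 / 6!
≈ 0.04978706837 * 729 / 720
≈ 0.050409

0.050409


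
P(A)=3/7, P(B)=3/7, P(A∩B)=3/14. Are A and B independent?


P(A)*P(B) = 3/7*3/7 = 9/49
P(A∩B) = 3/14 != 9/49, so not independent

No, A and B are not independent


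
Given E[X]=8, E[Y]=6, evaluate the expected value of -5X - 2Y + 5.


E[-5X - 2Y + 5] = -5*E[X] - 2*E[Y] + 5
= (-5)*(8) + (-2)*(6) + (5)
= -40 - 12 + 5 = -47

-47


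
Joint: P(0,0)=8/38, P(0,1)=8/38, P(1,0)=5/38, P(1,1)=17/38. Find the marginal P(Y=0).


P(Y=0) = P(0,0)+P(1,0) = 8/38 + 5/38 = 13/38

13/38


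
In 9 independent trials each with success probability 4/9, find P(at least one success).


P(at least one) = 1 - P(none)
P(none) = (1 - 4/9)^9 = (5/9)^9 = 1953125/387420489
P(at least one) = 1 - 1953125/387420489 = 385467364/387420489

385467364/387420489


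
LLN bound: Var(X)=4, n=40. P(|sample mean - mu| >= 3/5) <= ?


Var(Xbar) = Var(X)/n = 4/40
Chebyshev: P(|Xbar-mu| >= 3/5) <= Var(Xbar)/(3/5)^2 = (1/10)/(9/25) = 5/18

5/18


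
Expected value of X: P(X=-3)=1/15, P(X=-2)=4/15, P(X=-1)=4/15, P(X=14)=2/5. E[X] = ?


E[X] = sum(x * P(x))
= -3*1/15 - 2*4/15 - 1*4/15 + 14*2/5
= 23/5

23/5


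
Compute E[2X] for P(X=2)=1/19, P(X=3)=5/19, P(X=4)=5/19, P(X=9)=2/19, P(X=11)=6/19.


E[2X] = sum(g(x)*P(x))
= 4*1/19 + 6*5/19 + 8*5/19 + 18*2/19 + 22*6/19
= 242/19

242/19


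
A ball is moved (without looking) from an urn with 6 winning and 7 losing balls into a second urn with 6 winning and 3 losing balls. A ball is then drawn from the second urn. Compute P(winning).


P(transfer winning) = 6/13; P(transfer losing) = 7/13
If winning transferred: Urn II has 7 winning of 10, so P(winning|winning moved) = 7/10
If losing transferred: Urn II has 6 winning of 10, so P(winning|losing moved) = 3/5
By total probability: P(winning) = 6/13*7/10 + 7/13*3/5 = 42/65

42/65


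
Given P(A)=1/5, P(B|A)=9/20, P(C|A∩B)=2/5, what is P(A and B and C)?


P(A∩B∩C) = P(A) * P(B|A) * P(C|A∩B)
= 1/5 * 9/20 * 2/5
= 9/100 * 2/5 = 9/250

9/250


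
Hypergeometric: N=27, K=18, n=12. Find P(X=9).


P(X=9) = C(18,9)*C(9,3) / C(27,12)
= 48620*84 / 17383860
= 4084080/17383860 = 308/1311

308/1311


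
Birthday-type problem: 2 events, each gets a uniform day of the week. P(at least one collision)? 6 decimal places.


P(all different) = prod((7-i)/7 for i=0..1) = 0.857143
P(at least one match) = 1 - 0.857143 = 0.142857

0.142857


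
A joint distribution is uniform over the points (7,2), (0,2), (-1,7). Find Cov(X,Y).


E[X]=2, E[Y]=11/3, E[XY]=7/3
Cov(X,Y) = E[XY] - E[X]E[Y] = 7/3 - 2*11/3 = -5

-5


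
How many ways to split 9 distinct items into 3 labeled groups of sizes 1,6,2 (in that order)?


9! = 362880
Denominator: 1!=1 * 6!=720 * 2!=2
Coefficient = 362880 / 1440 = 252

252


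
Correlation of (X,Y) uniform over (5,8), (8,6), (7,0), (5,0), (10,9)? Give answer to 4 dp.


Cov(X,Y) = 3.4000, Var(X) = 3.6000, Var(Y) = 15.0400
rho = Cov/(sqrt(VarX)*sqrt(VarY)) = 0.4621

0.4621


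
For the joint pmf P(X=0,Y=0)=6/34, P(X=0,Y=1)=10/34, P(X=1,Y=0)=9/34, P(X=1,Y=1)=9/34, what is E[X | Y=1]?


P(Y=1) = 19/34
E[X|Y=1] = (0*10 + 1*9)/19 = 9/19

9/19


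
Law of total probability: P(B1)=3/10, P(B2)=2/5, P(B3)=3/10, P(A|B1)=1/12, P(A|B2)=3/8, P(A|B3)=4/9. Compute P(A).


P(A) = P(A|B1)P(B1) + P(A|B2)P(B2) + P(A|B3)P(B3)
= 1/12*3/10 + 3/8*2/5 + 4/9*3/10
= 1/40 + 3/20 + 2/15 = 37/120

37/120


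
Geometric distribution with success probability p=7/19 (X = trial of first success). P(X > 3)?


P(X > 3) = P(first 3 trials all fail) = (1-p)^3 = (12/19)^3 = 1728/6859

1728/6859


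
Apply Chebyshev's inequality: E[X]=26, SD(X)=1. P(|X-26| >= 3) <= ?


k = 3/1 = 3
Chebyshev: P(|X-mu| >= k*sigma) <= 1/k^2 = 1/3^2 = 1/9

1/9


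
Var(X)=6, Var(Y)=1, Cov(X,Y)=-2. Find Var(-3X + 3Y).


Var(-3X + 3Y) = (-3)^2*Var(X) + 3^2*Var(Y) + 2*(-3)*3*Cov(X,Y)
= 9*6 + 9*1 - 18*(-2)
= 54 + 9 + 36 = 99

99


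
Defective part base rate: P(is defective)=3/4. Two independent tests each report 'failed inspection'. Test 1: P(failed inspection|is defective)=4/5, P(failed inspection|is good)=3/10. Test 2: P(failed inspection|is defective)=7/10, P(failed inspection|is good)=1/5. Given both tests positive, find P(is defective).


After test 1: P(+) = 4/5*3/4 + 3/10*1/4 = 27/40
P(B|+) = (3/5)/(27/40) = 8/9
After test 2 (use post1 as new prior): P(+) = 7/10*8/9 + 1/5*1/9 = 29/45
P(B|+,+) = (28/45)/(29/45) = 28/29

28/29


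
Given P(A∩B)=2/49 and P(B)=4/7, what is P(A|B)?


P(A|B) = P(A∩B)/P(B) = (2/49)/(28/49) = 2/28 = 1/14

1/14


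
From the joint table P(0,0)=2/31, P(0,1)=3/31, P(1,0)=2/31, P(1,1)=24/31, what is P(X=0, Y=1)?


Read from table: P(X=0, Y=1) = 3/31

3/31


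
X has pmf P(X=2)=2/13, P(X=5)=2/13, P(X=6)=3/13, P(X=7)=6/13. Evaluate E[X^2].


E[X^2] = sum(x^2 * P(x))
= 4*2/13 + 25*2/13 + 36*3/13 + 49*6/13
= 460/13

460/13


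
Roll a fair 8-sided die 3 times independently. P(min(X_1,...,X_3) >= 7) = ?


P(min >= 7) = P(all X_i >= 7) = (P(X_1 >= 7))^3
= (2/8)^3 = (1/4)^3 = 1/64

1/64


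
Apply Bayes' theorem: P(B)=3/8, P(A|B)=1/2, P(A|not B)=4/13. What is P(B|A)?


P(A) = P(A|B)P(B) + P(A|B')P(B') = 1/2*3/8 + 4/13*5/8 = 79/208
P(B|A) = P(A|B)P(B)/P(A) = (3/16)/(79/208) = 39/79

39/79


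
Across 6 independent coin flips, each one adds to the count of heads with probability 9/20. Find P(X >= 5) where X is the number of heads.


P(X>=5) = P(X=5) + P(X=6)
= 1948617/32000000 + 531441/64000000
= 177147/2560000

177147/2560000


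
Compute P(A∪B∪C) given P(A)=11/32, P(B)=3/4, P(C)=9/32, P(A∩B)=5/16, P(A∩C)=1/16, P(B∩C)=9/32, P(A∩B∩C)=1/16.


P(A∪B∪C) = P(A)+P(B)+P(C) - P(AB)-P(AC)-P(BC) + P(ABC)
= 11/32+3/4+9/32 - 5/16-1/16-9/32 + 1/16
= 25/32

25/32


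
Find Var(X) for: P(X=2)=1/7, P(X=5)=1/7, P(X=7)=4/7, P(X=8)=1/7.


E[X] = 43/7, E[X^2] = 289/7
Var(X) = E[X^2] - (E[X])^2 = 289/7 - (43/7)^2 = 174/49

174/49


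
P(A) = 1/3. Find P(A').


P(A') = 1 - P(A) = 1 - 1/3 = 2/3

2/3


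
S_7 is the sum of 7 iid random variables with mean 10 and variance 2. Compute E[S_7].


E[S_n] = n*E[X_1] = 7*10 = 70

70


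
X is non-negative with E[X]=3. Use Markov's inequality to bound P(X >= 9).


Markov: P(X >= a) <= E[X]/a
P(X >= 9) <= 3/9 = 1/3

1/3


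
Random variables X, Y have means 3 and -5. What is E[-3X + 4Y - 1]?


E[-3X + 4Y - 1] = -3*E[X] + 4*E[Y] - 1
= (-3)*(3) + (4)*(-5) + (-1)
= -9 - 20 - 1 = -30

-30


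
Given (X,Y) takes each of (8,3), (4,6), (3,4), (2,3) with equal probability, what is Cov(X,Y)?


E[X]=17/4, E[Y]=4, E[XY]=33/2
Cov(X,Y) = E[XY] - E[X]E[Y] = 33/2 - 17/4*4 = -1/2

-1/2


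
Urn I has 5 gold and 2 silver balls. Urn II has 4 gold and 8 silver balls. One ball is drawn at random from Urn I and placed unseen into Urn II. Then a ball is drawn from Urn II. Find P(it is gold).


P(transfer gold) = 5/7; P(transfer silver) = 2/7
If gold transferred: Urn II has 5 gold of 13, so P(gold|gold moved) = 5/13
If silver transferred: Urn II has 4 gold of 13, so P(gold|silver moved) = 4/13
By total probability: P(gold) = 5/7*5/13 + 2/7*4/13 = 33/91

33/91


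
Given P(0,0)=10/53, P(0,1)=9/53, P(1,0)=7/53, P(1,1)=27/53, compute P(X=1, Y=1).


Read from table: P(X=1, Y=1) = 27/53

27/53


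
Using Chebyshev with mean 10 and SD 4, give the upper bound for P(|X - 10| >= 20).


k = 20/4 = 5
Chebyshev: P(|X-mu| >= k*sigma) <= 1/k^2 = 1/5^2 = 1/25

1/25


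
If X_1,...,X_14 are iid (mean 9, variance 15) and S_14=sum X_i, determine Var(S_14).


By independence, Var(S_n) = n*Var(X_1) = 14*15 = 210

210


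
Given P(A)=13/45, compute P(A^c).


P(A') = 1 - P(A) = 1 - 13/45 = 32/45

32/45


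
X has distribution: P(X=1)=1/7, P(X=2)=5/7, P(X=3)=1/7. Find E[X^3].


E[X^3] = sum(g(x)*P(x))
= 1*1/7 + 8*5/7 + 27*1/7
= 68/7

68/7


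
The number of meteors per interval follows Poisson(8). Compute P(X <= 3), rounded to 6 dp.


P(X<=3) = e^(-8)*8^0/0! + e^(-8)*8^1/1! + e^(-8)*8^2/2! + e^(-8)*8^3/3!
≈ 0.0003354626 + 0.0026837010 + 0.0107348041 + 0.0286261442
= 0.0423801119
≈ 0.042380

0.042380


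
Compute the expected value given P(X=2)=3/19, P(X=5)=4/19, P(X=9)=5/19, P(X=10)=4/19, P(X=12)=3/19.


E[X] = sum(x * P(x))
= 2*3/19 + 5*4/19 + 9*5/19 + 10*4/19 + 12*3/19
= 147/19

147/19


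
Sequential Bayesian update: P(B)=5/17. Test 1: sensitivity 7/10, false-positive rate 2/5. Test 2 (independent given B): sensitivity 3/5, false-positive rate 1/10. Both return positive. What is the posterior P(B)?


After test 1: P(+) = 7/10*5/17 + 2/5*12/17 = 83/170
P(B|+) = (7/34)/(83/170) = 35/83
After test 2 (use post1 as new prior): P(+) = 3/5*35/83 + 1/10*48/83 = 129/415
P(B|+,+) = (21/83)/(129/415) = 35/43

35/43


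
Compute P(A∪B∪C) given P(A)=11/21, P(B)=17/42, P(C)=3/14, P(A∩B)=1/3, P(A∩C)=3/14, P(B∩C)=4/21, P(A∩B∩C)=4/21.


P(A∪B∪C) = P(A)+P(B)+P(C) - P(AB)-P(AC)-P(BC) + P(ABC)
= 11/21+17/42+3/14 - 1/3-3/14-4/21 + 4/21
= 25/42

25/42


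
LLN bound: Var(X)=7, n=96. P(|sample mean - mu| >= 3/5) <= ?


Var(Xbar) = Var(X)/n = 7/96
Chebyshev: P(|Xbar-mu| >= 3/5) <= Var(Xbar)/(3/5)^2 = (7/96)/(9/25) = 175/864

175/864


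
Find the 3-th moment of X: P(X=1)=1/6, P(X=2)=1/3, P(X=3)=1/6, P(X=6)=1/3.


E[X^3] = sum(x^3 * P(x))
= 1*1/6 + 8*1/3 + 27*1/6 + 216*1/3
= 238/3

238/3


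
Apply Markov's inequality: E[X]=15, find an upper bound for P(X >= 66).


Markov: P(X >= a) <= E[X]/a
P(X >= 66) <= 15/66 = 5/22

5/22


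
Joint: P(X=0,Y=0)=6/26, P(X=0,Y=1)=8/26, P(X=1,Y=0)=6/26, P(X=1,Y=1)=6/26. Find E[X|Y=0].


P(Y=0) = 12/26
E[X|Y=0] = (0*6 + 1*6)/12 = 6/12 = 1/2

1/2


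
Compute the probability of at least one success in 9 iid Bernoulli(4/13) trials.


P(at least one) = 1 - P(none)
P(none) = (1 - 4/13)^9 = (9/13)^9 = 387420489/10604499373
P(at least one) = 1 - 387420489/10604499373 = 10217078884/10604499373

10217078884/10604499373


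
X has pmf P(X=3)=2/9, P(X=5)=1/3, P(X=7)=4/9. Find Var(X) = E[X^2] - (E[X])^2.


E[X] = 49/9, E[X^2] = 289/9
Var(X) = E[X^2] - (E[X])^2 = 289/9 - (49/9)^2 = 200/81

200/81


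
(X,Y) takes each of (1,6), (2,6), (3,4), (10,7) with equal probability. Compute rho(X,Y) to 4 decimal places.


Cov(X,Y) = 2.0000, Var(X) = 12.5000, Var(Y) = 1.1875
rho = Cov/(sqrt(VarX)*sqrt(VarY)) = 0.5191

0.5191


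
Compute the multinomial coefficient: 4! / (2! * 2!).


4! = 24
Denominator: 2!=2 * 2!=2
Coefficient = 24 / 4 = 6

6


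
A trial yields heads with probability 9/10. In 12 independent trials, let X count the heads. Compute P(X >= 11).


P(X>=11) = P(X=11) + P(X=12)
= 94143178827/250000000000 + 282429536481/1000000000000
= 659002251789/1000000000000

659002251789/1000000000000


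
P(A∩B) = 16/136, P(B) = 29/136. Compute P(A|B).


P(A|B) = P(A∩B)/P(B) = (16/136)/(29/136) = 16/29

16/29


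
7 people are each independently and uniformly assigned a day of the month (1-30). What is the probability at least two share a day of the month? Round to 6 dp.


P(all different) = prod((30-i)/30 for i=0..6) = 0.469156
P(at least one match) = 1 - 0.469156 = 0.530844

0.530844


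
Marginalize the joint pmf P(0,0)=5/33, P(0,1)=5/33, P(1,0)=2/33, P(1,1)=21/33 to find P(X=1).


P(X=1) = P(1,0)+P(1,1) = 2/33 + 21/33 = 23/33

23/33


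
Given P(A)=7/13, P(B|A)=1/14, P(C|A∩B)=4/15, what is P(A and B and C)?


P(A∩B∩C) = P(A) * P(B|A) * P(C|A∩B)
= 7/13 * 1/14 * 4/15
= 1/26 * 4/15 = 2/195

2/195


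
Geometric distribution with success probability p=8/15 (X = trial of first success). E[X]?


For geometric (trials until first success), E[X] = 1/p = 1/(8/15) = 15/8

15/8


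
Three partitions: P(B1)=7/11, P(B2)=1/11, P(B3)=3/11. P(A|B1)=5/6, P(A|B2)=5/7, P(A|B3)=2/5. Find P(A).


P(A) = P(A|B1)P(B1) + P(A|B2)P(B2) + P(A|B3)P(B3)
= 5/6*7/11 + 5/7*1/11 + 2/5*3/11
= 35/66 + 5/77 + 6/55 = 1627/2310

1627/2310


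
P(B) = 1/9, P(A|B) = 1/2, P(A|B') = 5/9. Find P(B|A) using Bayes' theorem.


P(A) = P(A|B)P(B) + P(A|B')P(B') = 1/2*1/9 + 5/9*8/9 = 89/162
P(B|A) = P(A|B)P(B)/P(A) = (1/18)/(89/162) = 9/89

9/89


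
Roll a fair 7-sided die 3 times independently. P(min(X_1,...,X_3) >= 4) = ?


P(min >= 4) = P(all X_i >= 4) = (P(X_1 >= 4))^3
= (4/7)^3 = 64/343

64/343


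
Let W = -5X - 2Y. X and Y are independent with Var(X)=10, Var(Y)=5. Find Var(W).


Independence => Cov(X,Y)=0
Var(-5X - 2Y) = (-5)^2*Var(X) + (-2)^2*Var(Y)
= 25*10 + 4*5 = 270

270


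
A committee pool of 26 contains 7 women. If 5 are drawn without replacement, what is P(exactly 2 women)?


P(X=2) = C(7,2)*C(19,3) / C(26,5)
= 21*969 / 65780
= 20349/65780

20349/65780


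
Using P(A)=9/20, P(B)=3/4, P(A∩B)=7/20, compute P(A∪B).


P(A∪B) = P(A) + P(B) - P(A∩B)
= 9/20 + 3/4 - 7/20 = 17/20

17/20


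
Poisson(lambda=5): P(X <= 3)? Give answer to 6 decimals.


P(X<=3) = e^(-5)*5^0/0! + e^(-5)*5^1/1! + e^(-5)*5^2/2! + e^(-5)*5^3/3!
≈ 0.0067379470 + 0.0336897350 + 0.0842243375 + 0.1403738958
= 0.2650259153
≈ 0.265026

0.265026


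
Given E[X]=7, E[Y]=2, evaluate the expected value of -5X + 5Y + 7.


E[-5X + 5Y + 7] = -5*E[X] + 5*E[Y] + 7
= (-5)*(7) + (5)*(2) + (7)
= -35 + 10 + 7 = -18

-18


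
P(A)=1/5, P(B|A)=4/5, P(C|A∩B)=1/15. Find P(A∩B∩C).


P(A∩B∩C) = P(A) * P(B|A) * P(C|A∩B)
= 1/5 * 4/5 * 1/15
= 4/25 * 1/15 = 4/375

4/375
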